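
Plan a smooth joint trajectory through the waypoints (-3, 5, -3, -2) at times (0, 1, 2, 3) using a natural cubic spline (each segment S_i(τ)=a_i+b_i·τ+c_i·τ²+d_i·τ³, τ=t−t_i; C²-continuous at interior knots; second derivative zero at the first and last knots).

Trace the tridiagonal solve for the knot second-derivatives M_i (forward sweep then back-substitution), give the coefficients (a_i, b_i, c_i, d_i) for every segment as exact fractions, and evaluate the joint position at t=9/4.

  seg 0: a=-3 b=193/15 c=0 d=-73/15
  seg 1: a=5 b=-26/15 c=-73/5 d=25/3
  seg 2: a=-3 b=-89/15 c=52/5 d=-52/15
S(9/4) = -311/80

Δ: Δ0=8, Δ1=-8, Δ2=1
row 1: diag=4, rhs=-96; c'=1/4, d'=-24
row 2: denom=4−1·1/4=15/4; d'=(54−1·-24)/(15/4)=104/5
back: M2=104/5
back: M1=-24−1/4·104/5=-146/5
M: M0=0, M1=-146/5, M2=104/5, M3=0
seg 0: a=-3, c=M0/2=0, d=(M1−M0)/(6·1)=-73/15, b=Δ0−h0·(2M0+M1)/6=193/15
seg 1: a=5, c=M1/2=-73/5, d=(M2−M1)/(6·1)=25/3, b=Δ1−h1·(2M1+M2)/6=-26/15
seg 2: a=-3, c=M2/2=52/5, d=(M3−M2)/(6·1)=-52/15, b=Δ2−h2·(2M2+M3)/6=-89/15
t_q=9/4 → seg 2, τ=1/4; S=-3+-89/15·τ+52/5·τ²+-52/15·τ³=-311/80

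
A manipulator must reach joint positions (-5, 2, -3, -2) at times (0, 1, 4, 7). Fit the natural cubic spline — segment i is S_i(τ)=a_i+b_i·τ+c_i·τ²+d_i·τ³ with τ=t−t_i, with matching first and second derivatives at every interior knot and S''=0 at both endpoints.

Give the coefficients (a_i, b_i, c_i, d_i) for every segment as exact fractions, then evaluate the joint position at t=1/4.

  seg 0: a=-5 b=719/87 c=0 d=-110/87
  seg 1: a=2 b=389/87 c=-110/29 d=152/261
  seg 2: a=-3 b=-223/87 c=42/29 d=-14/87
S(1/4) = -2741/928

Δ: Δ0=7, Δ1=-5/3, Δ2=1/3
row 1: diag=8, rhs=-52; c'=3/8, d'=-13/2
row 2: denom=12−3·3/8=87/8; d'=(12−3·-13/2)/(87/8)=84/29
back: M2=84/29
back: M1=-13/2−3/8·84/29=-220/29
M: M0=0, M1=-220/29, M2=84/29, M3=0
seg 0: a=-5, c=M0/2=0, d=(M1−M0)/(6·1)=-110/87, b=Δ0−h0·(2M0+M1)/6=719/87
seg 1: a=2, c=M1/2=-110/29, d=(M2−M1)/(6·3)=152/261, b=Δ1−h1·(2M1+M2)/6=389/87
seg 2: a=-3, c=M2/2=42/29, d=(M3−M2)/(6·3)=-14/87, b=Δ2−h2·(2M2+M3)/6=-223/87
t_q=1/4 → seg 0, τ=1/4; S=-5+719/87·τ+0·τ²+-110/87·τ³=-2741/928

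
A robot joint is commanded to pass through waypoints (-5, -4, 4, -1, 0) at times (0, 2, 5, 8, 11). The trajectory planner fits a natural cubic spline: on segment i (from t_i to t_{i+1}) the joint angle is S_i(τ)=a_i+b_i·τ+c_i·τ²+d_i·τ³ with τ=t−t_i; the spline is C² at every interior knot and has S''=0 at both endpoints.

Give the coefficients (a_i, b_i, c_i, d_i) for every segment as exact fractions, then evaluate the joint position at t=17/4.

  seg 0: a=-5 b=-52/207 c=0 d=311/1656
  seg 1: a=-4 b=829/414 c=311/276 d=-2249/7452
  seg 2: a=4 b=509/828 c=-329/207 d=2059/7452
  seg 3: a=-1 b=-605/414 c=743/828 d=-743/7452
S(17/4) = 16323/5888

Δ: Δ0=1/2, Δ1=8/3, Δ2=-5/3, Δ3=1/3
row 1: diag=10, rhs=13; c'=3/10, d'=13/10
row 2: denom=12−3·3/10=111/10; d'=(-26−3·13/10)/(111/10)=-299/111
row 3: denom=12−3·10/37=414/37; d'=(12−3·-299/111)/(414/37)=743/414
back: M3=743/414
back: M2=-299/111−10/37·743/414=-658/207
back: M1=13/10−3/10·-658/207=311/138
M: M0=0, M1=311/138, M2=-658/207, M3=743/414, M4=0
seg 0: a=-5, c=M0/2=0, d=(M1−M0)/(6·2)=311/1656, b=Δ0−h0·(2M0+M1)/6=-52/207
seg 1: a=-4, c=M1/2=311/276, d=(M2−M1)/(6·3)=-2249/7452, b=Δ1−h1·(2M1+M2)/6=829/414
seg 2: a=4, c=M2/2=-329/207, d=(M3−M2)/(6·3)=2059/7452, b=Δ2−h2·(2M2+M3)/6=509/828
seg 3: a=-1, c=M3/2=743/828, d=(M4−M3)/(6·3)=-743/7452, b=Δ3−h3·(2M3+M4)/6=-605/414
t_q=17/4 → seg 1, τ=9/4; S=-4+829/414·τ+311/276·τ²+-2249/7452·τ³=16323/5888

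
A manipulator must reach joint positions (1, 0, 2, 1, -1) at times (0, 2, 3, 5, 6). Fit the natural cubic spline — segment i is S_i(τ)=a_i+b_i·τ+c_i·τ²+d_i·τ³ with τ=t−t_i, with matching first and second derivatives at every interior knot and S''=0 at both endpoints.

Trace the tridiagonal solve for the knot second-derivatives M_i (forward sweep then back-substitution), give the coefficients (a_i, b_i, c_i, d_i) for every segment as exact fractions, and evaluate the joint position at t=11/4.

  seg 0: a=1 b=-277/186 c=0 d=23/93
  seg 1: a=0 b=275/186 c=46/31 d=-179/186
  seg 2: a=2 b=145/93 c=-87/62 d=139/744
  seg 3: a=1 b=-337/186 c=-35/124 d=35/372
S(11/4) = 6101/3968

Δ: Δ0=-1/2, Δ1=2, Δ2=-1/2, Δ3=-2
row 1: diag=6, rhs=15; c'=1/6, d'=5/2
row 2: denom=6−1·1/6=35/6; d'=(-15−1·5/2)/(35/6)=-3
row 3: denom=6−2·12/35=186/35; d'=(-9−2·-3)/(186/35)=-35/62
back: M3=-35/62
back: M2=-3−12/35·-35/62=-87/31
back: M1=5/2−1/6·-87/31=92/31
M: M0=0, M1=92/31, M2=-87/31, M3=-35/62, M4=0
seg 0: a=1, c=M0/2=0, d=(M1−M0)/(6·2)=23/93, b=Δ0−h0·(2M0+M1)/6=-277/186
seg 1: a=0, c=M1/2=46/31, d=(M2−M1)/(6·1)=-179/186, b=Δ1−h1·(2M1+M2)/6=275/186
seg 2: a=2, c=M2/2=-87/62, d=(M3−M2)/(6·2)=139/744, b=Δ2−h2·(2M2+M3)/6=145/93
seg 3: a=1, c=M3/2=-35/124, d=(M4−M3)/(6·1)=35/372, b=Δ3−h3·(2M3+M4)/6=-337/186
t_q=11/4 → seg 1, τ=3/4; S=0+275/186·τ+46/31·τ²+-179/186·τ³=6101/3968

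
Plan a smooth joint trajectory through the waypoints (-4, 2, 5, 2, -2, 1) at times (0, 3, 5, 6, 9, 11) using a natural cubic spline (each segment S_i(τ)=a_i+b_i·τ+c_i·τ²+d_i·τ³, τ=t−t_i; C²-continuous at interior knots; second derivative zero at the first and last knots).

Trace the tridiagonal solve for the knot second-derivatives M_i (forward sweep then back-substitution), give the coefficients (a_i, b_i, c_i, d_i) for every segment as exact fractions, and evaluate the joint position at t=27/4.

  seg 0: a=-4 b=3205/1938 c=0 d=671/17442
  seg 1: a=2 b=2609/969 c=671/1938 d=-3653/7752
  seg 2: a=5 b=-1019/646 c=-9617/3876 d=4103/3876
  seg 3: a=2 b=-767/228 c=673/969 d=-205/34884
  seg 4: a=-2 b=1249/1938 c=829/1292 d=-829/7752
S(27/4) = -11149/82688

Δ: Δ0=2, Δ1=3/2, Δ2=-3, Δ3=-4/3, Δ4=3/2
row 1: diag=10, rhs=-3; c'=1/5, d'=-3/10
row 2: denom=6−2·1/5=28/5; d'=(-27−2·-3/10)/(28/5)=-33/7
row 3: denom=8−1·5/28=219/28; d'=(10−1·-33/7)/(219/28)=412/219
row 4: denom=10−3·28/73=646/73; d'=(17−3·412/219)/(646/73)=829/646
back: M4=829/646
back: M3=412/219−28/73·829/646=1346/969
back: M2=-33/7−5/28·1346/969=-9617/1938
back: M1=-3/10−1/5·-9617/1938=671/969
M: M0=0, M1=671/969, M2=-9617/1938, M3=1346/969, M4=829/646, M5=0
seg 0: a=-4, c=M0/2=0, d=(M1−M0)/(6·3)=671/17442, b=Δ0−h0·(2M0+M1)/6=3205/1938
seg 1: a=2, c=M1/2=671/1938, d=(M2−M1)/(6·2)=-3653/7752, b=Δ1−h1·(2M1+M2)/6=2609/969
seg 2: a=5, c=M2/2=-9617/3876, d=(M3−M2)/(6·1)=4103/3876, b=Δ2−h2·(2M2+M3)/6=-1019/646
seg 3: a=2, c=M3/2=673/969, d=(M4−M3)/(6·3)=-205/34884, b=Δ3−h3·(2M3+M4)/6=-767/228
seg 4: a=-2, c=M4/2=829/1292, d=(M5−M4)/(6·2)=-829/7752, b=Δ4−h4·(2M4+M5)/6=1249/1938
t_q=27/4 → seg 3, τ=3/4; S=2+-767/228·τ+673/969·τ²+-205/34884·τ³=-11149/82688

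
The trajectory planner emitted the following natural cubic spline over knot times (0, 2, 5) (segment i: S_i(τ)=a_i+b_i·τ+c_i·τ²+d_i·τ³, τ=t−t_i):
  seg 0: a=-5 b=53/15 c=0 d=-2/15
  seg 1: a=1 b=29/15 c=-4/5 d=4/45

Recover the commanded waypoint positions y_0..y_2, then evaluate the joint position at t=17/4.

y_0 = S_0(0) = a_0 = -5
y_1 = S_1(0) = a_1 = 1
y_2 = S_1(3) = 2
t_q=17/4 is in segment 1 (τ=9/4); S_1(τ)=37/16

y_0=-5 y_1=1 y_2=2
S(17/4) = 37/16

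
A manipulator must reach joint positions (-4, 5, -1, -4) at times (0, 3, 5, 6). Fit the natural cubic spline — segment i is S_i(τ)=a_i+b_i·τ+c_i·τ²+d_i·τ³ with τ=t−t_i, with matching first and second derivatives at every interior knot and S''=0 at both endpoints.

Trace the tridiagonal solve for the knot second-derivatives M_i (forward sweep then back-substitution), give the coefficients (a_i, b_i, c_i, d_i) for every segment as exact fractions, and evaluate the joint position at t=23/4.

Δ: Δ0=3, Δ1=-3, Δ2=-3
row 1: diag=10, rhs=-36; c'=1/5, d'=-18/5
row 2: denom=6−2·1/5=28/5; d'=(0−2·-18/5)/(28/5)=9/7
back: M2=9/7
back: M1=-18/5−1/5·9/7=-27/7
M: M0=0, M1=-27/7, M2=9/7, M3=0
seg 0: a=-4, c=M0/2=0, d=(M1−M0)/(6·3)=-3/14, b=Δ0−h0·(2M0+M1)/6=69/14
seg 1: a=5, c=M1/2=-27/14, d=(M2−M1)/(6·2)=3/7, b=Δ1−h1·(2M1+M2)/6=-6/7
seg 2: a=-1, c=M2/2=9/14, d=(M3−M2)/(6·1)=-3/14, b=Δ2−h2·(2M2+M3)/6=-24/7
t_q=23/4 → seg 2, τ=3/4; S=-1+-24/7·τ+9/14·τ²+-3/14·τ³=-2957/896

  seg 0: a=-4 b=69/14 c=0 d=-3/14
  seg 1: a=5 b=-6/7 c=-27/14 d=3/7
  seg 2: a=-1 b=-24/7 c=9/14 d=-3/14
S(23/4) = -2957/896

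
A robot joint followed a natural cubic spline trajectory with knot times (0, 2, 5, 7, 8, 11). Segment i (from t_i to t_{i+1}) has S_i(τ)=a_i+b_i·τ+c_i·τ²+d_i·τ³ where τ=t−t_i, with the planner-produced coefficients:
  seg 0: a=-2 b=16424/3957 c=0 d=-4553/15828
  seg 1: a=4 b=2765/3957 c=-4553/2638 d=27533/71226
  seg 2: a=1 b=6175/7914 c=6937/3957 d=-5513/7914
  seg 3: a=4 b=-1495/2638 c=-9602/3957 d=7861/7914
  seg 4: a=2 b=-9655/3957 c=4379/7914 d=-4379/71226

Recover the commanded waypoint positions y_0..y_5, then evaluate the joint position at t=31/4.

y_0 = S_0(0) = a_0 = -2
y_1 = S_1(0) = a_1 = 4
y_2 = S_2(0) = a_2 = 1
y_3 = S_3(0) = a_3 = 4
y_4 = S_4(0) = a_4 = 2
y_5 = S_4(3) = -2
t_q=31/4 is in segment 3 (τ=3/4); S_3(τ)=443869/168832

y_0=-2 y_1=4 y_2=1 y_3=4 y_4=2 y_5=-2
S(31/4) = 443869/168832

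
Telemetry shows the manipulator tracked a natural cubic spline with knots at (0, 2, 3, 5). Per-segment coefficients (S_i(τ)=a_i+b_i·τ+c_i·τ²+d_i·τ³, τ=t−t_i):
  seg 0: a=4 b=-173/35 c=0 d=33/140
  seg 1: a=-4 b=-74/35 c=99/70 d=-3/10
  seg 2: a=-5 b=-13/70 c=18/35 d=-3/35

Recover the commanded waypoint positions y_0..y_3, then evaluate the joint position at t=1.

y_0=4 y_1=-4 y_2=-5 y_3=-4
S(1) = -99/140

y_0 = S_0(0) = a_0 = 4
y_1 = S_1(0) = a_1 = -4
y_2 = S_2(0) = a_2 = -5
y_3 = S_2(2) = -4
t_q=1 is in segment 0 (τ=1); S_0(τ)=-99/140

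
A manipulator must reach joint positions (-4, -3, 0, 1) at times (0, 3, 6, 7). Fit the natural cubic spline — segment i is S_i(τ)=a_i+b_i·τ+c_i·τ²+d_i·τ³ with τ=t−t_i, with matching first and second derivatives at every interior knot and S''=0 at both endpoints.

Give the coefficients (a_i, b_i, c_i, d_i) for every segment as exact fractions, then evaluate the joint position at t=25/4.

  seg 0: a=-4 b=13/87 c=0 d=16/783
  seg 1: a=-3 b=61/87 c=16/87 d=-22/783
  seg 2: a=0 b=91/87 c=-2/29 d=2/87
S(25/4) = 239/928

Δ: Δ0=1/3, Δ1=1, Δ2=1
row 1: diag=12, rhs=4; c'=1/4, d'=1/3
row 2: denom=8−3·1/4=29/4; d'=(0−3·1/3)/(29/4)=-4/29
back: M2=-4/29
back: M1=1/3−1/4·-4/29=32/87
M: M0=0, M1=32/87, M2=-4/29, M3=0
seg 0: a=-4, c=M0/2=0, d=(M1−M0)/(6·3)=16/783, b=Δ0−h0·(2M0+M1)/6=13/87
seg 1: a=-3, c=M1/2=16/87, d=(M2−M1)/(6·3)=-22/783, b=Δ1−h1·(2M1+M2)/6=61/87
seg 2: a=0, c=M2/2=-2/29, d=(M3−M2)/(6·1)=2/87, b=Δ2−h2·(2M2+M3)/6=91/87
t_q=25/4 → seg 2, τ=1/4; S=0+91/87·τ+-2/29·τ²+2/87·τ³=239/928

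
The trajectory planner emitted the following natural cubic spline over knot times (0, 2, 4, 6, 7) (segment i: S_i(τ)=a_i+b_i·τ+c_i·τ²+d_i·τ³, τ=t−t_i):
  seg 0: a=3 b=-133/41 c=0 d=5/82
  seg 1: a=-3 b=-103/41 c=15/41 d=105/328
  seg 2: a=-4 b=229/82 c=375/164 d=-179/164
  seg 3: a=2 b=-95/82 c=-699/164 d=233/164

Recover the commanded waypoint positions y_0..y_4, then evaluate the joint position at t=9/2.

y_0=3 y_1=-3 y_2=-4 y_3=2 y_4=-2
S(9/2) = -2845/1312

y_0 = S_0(0) = a_0 = 3
y_1 = S_1(0) = a_1 = -3
y_2 = S_2(0) = a_2 = -4
y_3 = S_3(0) = a_3 = 2
y_4 = S_3(1) = -2
t_q=9/2 is in segment 2 (τ=1/2); S_2(τ)=-2845/1312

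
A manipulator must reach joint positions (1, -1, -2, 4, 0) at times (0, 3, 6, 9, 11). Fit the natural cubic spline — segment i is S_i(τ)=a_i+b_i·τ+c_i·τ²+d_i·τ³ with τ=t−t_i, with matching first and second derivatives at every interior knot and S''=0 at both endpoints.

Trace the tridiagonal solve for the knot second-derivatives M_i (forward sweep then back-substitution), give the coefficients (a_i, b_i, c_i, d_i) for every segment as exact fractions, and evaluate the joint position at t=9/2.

Δ: Δ0=-2/3, Δ1=-1/3, Δ2=2, Δ3=-2
row 1: diag=12, rhs=2; c'=1/4, d'=1/6
row 2: denom=12−3·1/4=45/4; d'=(14−3·1/6)/(45/4)=6/5
row 3: denom=10−3·4/15=46/5; d'=(-24−3·6/5)/(46/5)=-3
back: M3=-3
back: M2=6/5−4/15·-3=2
back: M1=1/6−1/4·2=-1/3
M: M0=0, M1=-1/3, M2=2, M3=-3, M4=0
seg 0: a=1, c=M0/2=0, d=(M1−M0)/(6·3)=-1/54, b=Δ0−h0·(2M0+M1)/6=-1/2
seg 1: a=-1, c=M1/2=-1/6, d=(M2−M1)/(6·3)=7/54, b=Δ1−h1·(2M1+M2)/6=-1
seg 2: a=-2, c=M2/2=1, d=(M3−M2)/(6·3)=-5/18, b=Δ2−h2·(2M2+M3)/6=3/2
seg 3: a=4, c=M3/2=-3/2, d=(M4−M3)/(6·2)=1/4, b=Δ3−h3·(2M3+M4)/6=0
t_q=9/2 → seg 1, τ=3/2; S=-1+-1·τ+-1/6·τ²+7/54·τ³=-39/16

  seg 0: a=1 b=-1/2 c=0 d=-1/54
  seg 1: a=-1 b=-1 c=-1/6 d=7/54
  seg 2: a=-2 b=3/2 c=1 d=-5/18
  seg 3: a=4 b=0 c=-3/2 d=1/4
S(9/2) = -39/16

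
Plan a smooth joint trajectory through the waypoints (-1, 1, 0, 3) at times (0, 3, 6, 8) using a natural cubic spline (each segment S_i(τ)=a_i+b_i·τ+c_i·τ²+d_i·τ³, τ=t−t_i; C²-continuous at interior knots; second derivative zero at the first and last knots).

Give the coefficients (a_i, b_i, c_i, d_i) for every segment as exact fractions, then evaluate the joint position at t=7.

  seg 0: a=-1 b=241/222 c=0 d=-31/666
  seg 1: a=1 b=-19/111 c=-31/74 d=9/74
  seg 2: a=0 b=133/222 c=25/37 d=-25/222
S(7) = 43/37

Δ: Δ0=2/3, Δ1=-1/3, Δ2=3/2
row 1: diag=12, rhs=-6; c'=1/4, d'=-1/2
row 2: denom=10−3·1/4=37/4; d'=(11−3·-1/2)/(37/4)=50/37
back: M2=50/37
back: M1=-1/2−1/4·50/37=-31/37
M: M0=0, M1=-31/37, M2=50/37, M3=0
seg 0: a=-1, c=M0/2=0, d=(M1−M0)/(6·3)=-31/666, b=Δ0−h0·(2M0+M1)/6=241/222
seg 1: a=1, c=M1/2=-31/74, d=(M2−M1)/(6·3)=9/74, b=Δ1−h1·(2M1+M2)/6=-19/111
seg 2: a=0, c=M2/2=25/37, d=(M3−M2)/(6·2)=-25/222, b=Δ2−h2·(2M2+M3)/6=133/222
t_q=7 → seg 2, τ=1; S=0+133/222·τ+25/37·τ²+-25/222·τ³=43/37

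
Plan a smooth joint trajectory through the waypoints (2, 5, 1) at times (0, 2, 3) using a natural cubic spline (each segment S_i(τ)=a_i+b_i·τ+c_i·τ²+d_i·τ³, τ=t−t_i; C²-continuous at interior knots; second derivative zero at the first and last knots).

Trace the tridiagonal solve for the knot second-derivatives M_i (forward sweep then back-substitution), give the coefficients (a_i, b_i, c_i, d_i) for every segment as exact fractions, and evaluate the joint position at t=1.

  seg 0: a=2 b=10/3 c=0 d=-11/24
  seg 1: a=5 b=-13/6 c=-11/4 d=11/12
S(1) = 39/8

Δ: Δ0=3/2, Δ1=-4
row 1: diag=6, rhs=-33; c'=1/6, d'=-11/2
back: M1=-11/2
M: M0=0, M1=-11/2, M2=0
seg 0: a=2, c=M0/2=0, d=(M1−M0)/(6·2)=-11/24, b=Δ0−h0·(2M0+M1)/6=10/3
seg 1: a=5, c=M1/2=-11/4, d=(M2−M1)/(6·1)=11/12, b=Δ1−h1·(2M1+M2)/6=-13/6
t_q=1 → seg 0, τ=1; S=2+10/3·τ+0·τ²+-11/24·τ³=39/8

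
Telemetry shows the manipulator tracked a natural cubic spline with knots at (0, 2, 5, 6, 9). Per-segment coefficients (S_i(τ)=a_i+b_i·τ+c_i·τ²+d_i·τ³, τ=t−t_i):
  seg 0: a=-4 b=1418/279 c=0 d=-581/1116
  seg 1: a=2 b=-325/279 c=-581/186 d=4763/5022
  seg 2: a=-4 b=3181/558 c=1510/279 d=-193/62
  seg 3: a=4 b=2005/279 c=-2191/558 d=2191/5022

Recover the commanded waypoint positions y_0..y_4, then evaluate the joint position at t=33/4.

y_0 = S_0(0) = a_0 = -4
y_1 = S_1(0) = a_1 = 2
y_2 = S_2(0) = a_2 = -4
y_3 = S_3(0) = a_3 = 4
y_4 = S_3(3) = 2
t_q=33/4 is in segment 3 (τ=9/4); S_3(τ)=20875/3968

y_0=-4 y_1=2 y_2=-4 y_3=4 y_4=2
S(33/4) = 20875/3968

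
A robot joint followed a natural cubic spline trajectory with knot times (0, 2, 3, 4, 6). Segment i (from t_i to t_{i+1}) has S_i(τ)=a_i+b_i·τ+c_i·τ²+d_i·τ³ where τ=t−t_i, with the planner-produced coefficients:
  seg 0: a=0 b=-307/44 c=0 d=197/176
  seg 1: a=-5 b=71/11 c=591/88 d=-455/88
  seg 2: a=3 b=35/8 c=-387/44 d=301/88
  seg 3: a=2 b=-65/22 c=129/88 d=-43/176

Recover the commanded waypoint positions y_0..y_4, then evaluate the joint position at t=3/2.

y_0 = S_0(0) = a_0 = 0
y_1 = S_1(0) = a_1 = -5
y_2 = S_2(0) = a_2 = 3
y_3 = S_3(0) = a_3 = 2
y_4 = S_3(2) = 0
t_q=3/2 is in segment 0 (τ=3/2); S_0(τ)=-9417/1408

y_0=0 y_1=-5 y_2=3 y_3=2 y_4=0
S(3/2) = -9417/1408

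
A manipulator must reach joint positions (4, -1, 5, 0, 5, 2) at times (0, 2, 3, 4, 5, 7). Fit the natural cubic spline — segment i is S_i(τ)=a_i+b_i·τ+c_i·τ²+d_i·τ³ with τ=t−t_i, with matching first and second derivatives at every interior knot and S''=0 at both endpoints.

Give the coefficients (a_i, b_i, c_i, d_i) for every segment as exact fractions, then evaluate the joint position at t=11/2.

Δ: Δ0=-5/2, Δ1=6, Δ2=-5, Δ3=5, Δ4=-3/2
row 1: diag=6, rhs=51; c'=1/6, d'=17/2
row 2: denom=4−1·1/6=23/6; d'=(-66−1·17/2)/(23/6)=-447/23
row 3: denom=4−1·6/23=86/23; d'=(60−1·-447/23)/(86/23)=1827/86
row 4: denom=6−1·23/86=493/86; d'=(-39−1·1827/86)/(493/86)=-5181/493
back: M4=-5181/493
back: M3=1827/86−23/86·-5181/493=11859/493
back: M2=-447/23−6/23·11859/493=-12675/493
back: M1=17/2−1/6·-12675/493=6303/493
M: M0=0, M1=6303/493, M2=-12675/493, M3=11859/493, M4=-5181/493, M5=0
seg 0: a=4, c=M0/2=0, d=(M1−M0)/(6·2)=2101/1972, b=Δ0−h0·(2M0+M1)/6=-6667/986
seg 1: a=-1, c=M1/2=6303/986, d=(M2−M1)/(6·1)=-3163/493, b=Δ1−h1·(2M1+M2)/6=5939/986
seg 2: a=5, c=M2/2=-12675/986, d=(M3−M2)/(6·1)=141/17, b=Δ2−h2·(2M2+M3)/6=-433/986
seg 3: a=0, c=M3/2=11859/986, d=(M4−M3)/(6·1)=-2840/493, b=Δ3−h3·(2M3+M4)/6=-1249/986
seg 4: a=5, c=M4/2=-5181/986, d=(M5−M4)/(6·2)=1727/1972, b=Δ4−h4·(2M4+M5)/6=5429/986
t_q=11/2 → seg 4, τ=1/2; S=5+5429/986·τ+-5181/986·τ²+1727/1972·τ³=103315/15776

  seg 0: a=4 b=-6667/986 c=0 d=2101/1972
  seg 1: a=-1 b=5939/986 c=6303/986 d=-3163/493
  seg 2: a=5 b=-433/986 c=-12675/986 d=141/17
  seg 3: a=0 b=-1249/986 c=11859/986 d=-2840/493
  seg 4: a=5 b=5429/986 c=-5181/986 d=1727/1972
S(11/2) = 103315/15776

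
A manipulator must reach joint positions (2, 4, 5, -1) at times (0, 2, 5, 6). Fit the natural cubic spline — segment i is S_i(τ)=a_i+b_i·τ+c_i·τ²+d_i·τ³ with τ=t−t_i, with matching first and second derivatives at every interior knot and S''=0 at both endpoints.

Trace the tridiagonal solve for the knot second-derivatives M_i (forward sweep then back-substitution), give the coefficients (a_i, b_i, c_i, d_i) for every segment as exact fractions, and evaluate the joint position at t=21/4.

Δ: Δ0=1, Δ1=1/3, Δ2=-6
row 1: diag=10, rhs=-4; c'=3/10, d'=-2/5
row 2: denom=8−3·3/10=71/10; d'=(-38−3·-2/5)/(71/10)=-368/71
back: M2=-368/71
back: M1=-2/5−3/10·-368/71=82/71
M: M0=0, M1=82/71, M2=-368/71, M3=0
seg 0: a=2, c=M0/2=0, d=(M1−M0)/(6·2)=41/426, b=Δ0−h0·(2M0+M1)/6=131/213
seg 1: a=4, c=M1/2=41/71, d=(M2−M1)/(6·3)=-25/71, b=Δ1−h1·(2M1+M2)/6=377/213
seg 2: a=5, c=M2/2=-184/71, d=(M3−M2)/(6·1)=184/213, b=Δ2−h2·(2M2+M3)/6=-910/213
t_q=21/4 → seg 2, τ=1/4; S=5+-910/213·τ+-184/71·τ²+184/213·τ³=2149/568

  seg 0: a=2 b=131/213 c=0 d=41/426
  seg 1: a=4 b=377/213 c=41/71 d=-25/71
  seg 2: a=5 b=-910/213 c=-184/71 d=184/213
S(21/4) = 2149/568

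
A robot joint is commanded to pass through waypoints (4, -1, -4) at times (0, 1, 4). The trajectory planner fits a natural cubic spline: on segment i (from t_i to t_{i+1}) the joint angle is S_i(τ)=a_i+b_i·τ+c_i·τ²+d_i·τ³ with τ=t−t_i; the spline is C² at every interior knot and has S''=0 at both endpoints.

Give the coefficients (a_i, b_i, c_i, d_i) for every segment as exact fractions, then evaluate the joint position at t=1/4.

  seg 0: a=4 b=-11/2 c=0 d=1/2
  seg 1: a=-1 b=-4 c=3/2 d=-1/6
S(1/4) = 337/128

Δ: Δ0=-5, Δ1=-1
row 1: diag=8, rhs=24; c'=3/8, d'=3
back: M1=3
M: M0=0, M1=3, M2=0
seg 0: a=4, c=M0/2=0, d=(M1−M0)/(6·1)=1/2, b=Δ0−h0·(2M0+M1)/6=-11/2
seg 1: a=-1, c=M1/2=3/2, d=(M2−M1)/(6·3)=-1/6, b=Δ1−h1·(2M1+M2)/6=-4
t_q=1/4 → seg 0, τ=1/4; S=4+-11/2·τ+0·τ²+1/2·τ³=337/128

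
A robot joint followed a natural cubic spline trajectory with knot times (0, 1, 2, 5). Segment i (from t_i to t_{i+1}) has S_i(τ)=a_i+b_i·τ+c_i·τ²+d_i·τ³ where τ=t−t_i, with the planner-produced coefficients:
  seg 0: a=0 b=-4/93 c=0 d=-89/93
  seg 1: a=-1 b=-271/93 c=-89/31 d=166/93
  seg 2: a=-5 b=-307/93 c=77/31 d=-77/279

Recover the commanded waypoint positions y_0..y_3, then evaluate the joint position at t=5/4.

y_0 = S_0(0) = a_0 = 0
y_1 = S_1(0) = a_1 = -1
y_2 = S_2(0) = a_2 = -5
y_3 = S_2(3) = 0
t_q=5/4 is in segment 1 (τ=1/4); S_1(τ)=-1865/992

y_0=0 y_1=-1 y_2=-5 y_3=0
S(5/4) = -1865/992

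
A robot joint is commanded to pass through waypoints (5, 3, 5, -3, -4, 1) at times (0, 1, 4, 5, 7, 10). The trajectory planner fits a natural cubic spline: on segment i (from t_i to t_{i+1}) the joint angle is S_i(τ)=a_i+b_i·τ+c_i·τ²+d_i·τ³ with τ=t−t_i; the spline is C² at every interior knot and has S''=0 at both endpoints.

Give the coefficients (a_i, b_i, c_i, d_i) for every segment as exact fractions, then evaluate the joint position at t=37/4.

  seg 0: a=5 b=-2209/750 c=0 d=709/750
  seg 1: a=3 b=-41/375 c=709/250 d=-1933/2250
  seg 2: a=5 b=-4717/750 c=-612/125 d=2389/750
  seg 3: a=-3 b=-2447/375 c=233/50 d=-2471/3000
  seg 4: a=-4 b=1673/750 c=-141/500 d=47/1500
S(37/4) = -331/6400

Δ: Δ0=-2, Δ1=2/3, Δ2=-8, Δ3=-1/2, Δ4=5/3
row 1: diag=8, rhs=16; c'=3/8, d'=2
row 2: denom=8−3·3/8=55/8; d'=(-52−3·2)/(55/8)=-464/55
row 3: denom=6−1·8/55=322/55; d'=(45−1·-464/55)/(322/55)=2939/322
row 4: denom=10−2·55/161=1500/161; d'=(13−2·2939/322)/(1500/161)=-141/250
back: M4=-141/250
back: M3=2939/322−55/161·-141/250=233/25
back: M2=-464/55−8/55·233/25=-1224/125
back: M1=2−3/8·-1224/125=709/125
M: M0=0, M1=709/125, M2=-1224/125, M3=233/25, M4=-141/250, M5=0
seg 0: a=5, c=M0/2=0, d=(M1−M0)/(6·1)=709/750, b=Δ0−h0·(2M0+M1)/6=-2209/750
seg 1: a=3, c=M1/2=709/250, d=(M2−M1)/(6·3)=-1933/2250, b=Δ1−h1·(2M1+M2)/6=-41/375
seg 2: a=5, c=M2/2=-612/125, d=(M3−M2)/(6·1)=2389/750, b=Δ2−h2·(2M2+M3)/6=-4717/750
seg 3: a=-3, c=M3/2=233/50, d=(M4−M3)/(6·2)=-2471/3000, b=Δ3−h3·(2M3+M4)/6=-2447/375
seg 4: a=-4, c=M4/2=-141/500, d=(M5−M4)/(6·3)=47/1500, b=Δ4−h4·(2M4+M5)/6=1673/750
t_q=37/4 → seg 4, τ=9/4; S=-4+1673/750·τ+-141/500·τ²+47/1500·τ³=-331/6400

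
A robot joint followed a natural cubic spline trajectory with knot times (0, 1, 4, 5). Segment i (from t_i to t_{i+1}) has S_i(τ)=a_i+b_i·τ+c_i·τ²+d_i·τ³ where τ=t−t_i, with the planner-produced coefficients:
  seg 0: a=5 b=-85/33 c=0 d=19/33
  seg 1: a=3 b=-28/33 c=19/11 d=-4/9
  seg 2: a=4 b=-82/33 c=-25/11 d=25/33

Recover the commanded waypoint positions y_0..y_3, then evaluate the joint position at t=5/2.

y_0=5 y_1=3 y_2=4 y_3=0
S(5/2) = 181/44

y_0 = S_0(0) = a_0 = 5
y_1 = S_1(0) = a_1 = 3
y_2 = S_2(0) = a_2 = 4
y_3 = S_2(1) = 0
t_q=5/2 is in segment 1 (τ=3/2); S_1(τ)=181/44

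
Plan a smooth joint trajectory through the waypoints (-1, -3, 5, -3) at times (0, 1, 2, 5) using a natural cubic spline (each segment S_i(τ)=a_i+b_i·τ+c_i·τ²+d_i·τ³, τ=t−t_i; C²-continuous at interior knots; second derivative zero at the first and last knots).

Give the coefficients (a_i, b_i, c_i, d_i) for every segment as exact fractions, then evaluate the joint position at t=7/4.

Δ: Δ0=-2, Δ1=8, Δ2=-8/3
row 1: diag=4, rhs=60; c'=1/4, d'=15
row 2: denom=8−1·1/4=31/4; d'=(-64−1·15)/(31/4)=-316/31
back: M2=-316/31
back: M1=15−1/4·-316/31=544/31
M: M0=0, M1=544/31, M2=-316/31, M3=0
seg 0: a=-1, c=M0/2=0, d=(M1−M0)/(6·1)=272/93, b=Δ0−h0·(2M0+M1)/6=-458/93
seg 1: a=-3, c=M1/2=272/31, d=(M2−M1)/(6·1)=-430/93, b=Δ1−h1·(2M1+M2)/6=358/93
seg 2: a=5, c=M2/2=-158/31, d=(M3−M2)/(6·3)=158/279, b=Δ2−h2·(2M2+M3)/6=700/93
t_q=7/4 → seg 1, τ=3/4; S=-3+358/93·τ+272/31·τ²+-430/93·τ³=2849/992

  seg 0: a=-1 b=-458/93 c=0 d=272/93
  seg 1: a=-3 b=358/93 c=272/31 d=-430/93
  seg 2: a=5 b=700/93 c=-158/31 d=158/279
S(7/4) = 2849/992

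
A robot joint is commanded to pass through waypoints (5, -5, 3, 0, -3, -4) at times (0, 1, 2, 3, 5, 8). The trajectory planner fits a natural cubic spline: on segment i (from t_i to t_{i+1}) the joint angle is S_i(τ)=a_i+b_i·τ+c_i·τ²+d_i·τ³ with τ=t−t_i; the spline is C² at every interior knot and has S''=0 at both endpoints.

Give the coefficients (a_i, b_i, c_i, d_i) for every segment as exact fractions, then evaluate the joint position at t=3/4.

Δ: Δ0=-10, Δ1=8, Δ2=-3, Δ3=-3/2, Δ4=-1/3
row 1: diag=4, rhs=108; c'=1/4, d'=27
row 2: denom=4−1·1/4=15/4; d'=(-66−1·27)/(15/4)=-124/5
row 3: denom=6−1·4/15=86/15; d'=(9−1·-124/5)/(86/15)=507/86
row 4: denom=10−2·15/43=400/43; d'=(7−2·507/86)/(400/43)=-103/200
back: M4=-103/200
back: M3=507/86−15/43·-103/200=243/40
back: M2=-124/5−4/15·243/40=-1321/50
back: M1=27−1/4·-1321/50=6721/200
M: M0=0, M1=6721/200, M2=-1321/50, M3=243/40, M4=-103/200, M5=0
seg 0: a=5, c=M0/2=0, d=(M1−M0)/(6·1)=6721/1200, b=Δ0−h0·(2M0+M1)/6=-18721/1200
seg 1: a=-5, c=M1/2=6721/400, d=(M2−M1)/(6·1)=-2401/240, b=Δ1−h1·(2M1+M2)/6=721/600
seg 2: a=3, c=M2/2=-1321/100, d=(M3−M2)/(6·1)=6499/1200, b=Δ2−h2·(2M2+M3)/6=5753/1200
seg 3: a=0, c=M3/2=243/80, d=(M4−M3)/(6·2)=-659/1200, b=Δ3−h3·(2M3+M4)/6=-3227/600
seg 4: a=-3, c=M4/2=-103/400, d=(M5−M4)/(6·3)=103/3600, b=Δ4−h4·(2M4+M5)/6=109/600
t_q=3/4 → seg 0, τ=3/4; S=5+-18721/1200·τ+0·τ²+6721/1200·τ³=-111047/25600

  seg 0: a=5 b=-18721/1200 c=0 d=6721/1200
  seg 1: a=-5 b=721/600 c=6721/400 d=-2401/240
  seg 2: a=3 b=5753/1200 c=-1321/100 d=6499/1200
  seg 3: a=0 b=-3227/600 c=243/80 d=-659/1200
  seg 4: a=-3 b=109/600 c=-103/400 d=103/3600
S(3/4) = -111047/25600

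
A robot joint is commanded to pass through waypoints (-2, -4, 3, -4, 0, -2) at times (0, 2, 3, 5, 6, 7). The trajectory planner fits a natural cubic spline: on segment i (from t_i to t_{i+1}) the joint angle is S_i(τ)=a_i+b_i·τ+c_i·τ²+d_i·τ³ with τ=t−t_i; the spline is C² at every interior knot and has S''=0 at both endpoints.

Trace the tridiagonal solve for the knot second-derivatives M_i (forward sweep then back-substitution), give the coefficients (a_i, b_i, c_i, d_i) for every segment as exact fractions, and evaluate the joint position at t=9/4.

Δ: Δ0=-1, Δ1=7, Δ2=-7/2, Δ3=4, Δ4=-2
row 1: diag=6, rhs=48; c'=1/6, d'=8
row 2: denom=6−1·1/6=35/6; d'=(-63−1·8)/(35/6)=-426/35
row 3: denom=6−2·12/35=186/35; d'=(45−2·-426/35)/(186/35)=809/62
row 4: denom=4−1·35/186=709/186; d'=(-36−1·809/62)/(709/186)=-9123/709
back: M4=-9123/709
back: M3=809/62−35/186·-9123/709=10968/709
back: M2=-426/35−12/35·10968/709=-12390/709
back: M1=8−1/6·-12390/709=7737/709
M: M0=0, M1=7737/709, M2=-12390/709, M3=10968/709, M4=-9123/709, M5=0
seg 0: a=-2, c=M0/2=0, d=(M1−M0)/(6·2)=2579/2836, b=Δ0−h0·(2M0+M1)/6=-3288/709
seg 1: a=-4, c=M1/2=7737/1418, d=(M2−M1)/(6·1)=-6709/1418, b=Δ1−h1·(2M1+M2)/6=4449/709
seg 2: a=3, c=M2/2=-6195/709, d=(M3−M2)/(6·2)=3893/1418, b=Δ2−h2·(2M2+M3)/6=4245/1418
seg 3: a=-4, c=M3/2=5484/709, d=(M4−M3)/(6·1)=-6697/1418, b=Δ3−h3·(2M3+M4)/6=1401/1418
seg 4: a=0, c=M4/2=-9123/1418, d=(M5−M4)/(6·1)=3041/1418, b=Δ4−h4·(2M4+M5)/6=1623/709
t_q=9/4 → seg 1, τ=1/4; S=-4+4449/709·τ+7737/1418·τ²+-6709/1418·τ³=-196401/90752

  seg 0: a=-2 b=-3288/709 c=0 d=2579/2836
  seg 1: a=-4 b=4449/709 c=7737/1418 d=-6709/1418
  seg 2: a=3 b=4245/1418 c=-6195/709 d=3893/1418
  seg 3: a=-4 b=1401/1418 c=5484/709 d=-6697/1418
  seg 4: a=0 b=1623/709 c=-9123/1418 d=3041/1418
S(9/4) = -196401/90752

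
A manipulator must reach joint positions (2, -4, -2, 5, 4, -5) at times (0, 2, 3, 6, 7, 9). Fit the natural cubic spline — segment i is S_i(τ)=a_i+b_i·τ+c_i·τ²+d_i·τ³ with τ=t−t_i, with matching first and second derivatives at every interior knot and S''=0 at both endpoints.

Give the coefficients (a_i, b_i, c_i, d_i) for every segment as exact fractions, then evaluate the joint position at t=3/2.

  seg 0: a=2 b=-2018/435 c=0 d=713/1740
  seg 1: a=-4 b=121/435 c=713/290 d=-641/870
  seg 2: a=-2 b=2597/870 c=36/145 d=-9/58
  seg 3: a=5 b=124/435 c=-333/290 d=-119/870
  seg 4: a=4 b=-2107/870 c=-226/145 d=113/435
S(3/2) = -16591/4640

Δ: Δ0=-3, Δ1=2, Δ2=7/3, Δ3=-1, Δ4=-9/2
row 1: diag=6, rhs=30; c'=1/6, d'=5
row 2: denom=8−1·1/6=47/6; d'=(2−1·5)/(47/6)=-18/47
row 3: denom=8−3·18/47=322/47; d'=(-20−3·-18/47)/(322/47)=-443/161
row 4: denom=6−1·47/322=1885/322; d'=(-21−1·-443/161)/(1885/322)=-452/145
back: M4=-452/145
back: M3=-443/161−47/322·-452/145=-333/145
back: M2=-18/47−18/47·-333/145=72/145
back: M1=5−1/6·72/145=713/145
M: M0=0, M1=713/145, M2=72/145, M3=-333/145, M4=-452/145, M5=0
seg 0: a=2, c=M0/2=0, d=(M1−M0)/(6·2)=713/1740, b=Δ0−h0·(2M0+M1)/6=-2018/435
seg 1: a=-4, c=M1/2=713/290, d=(M2−M1)/(6·1)=-641/870, b=Δ1−h1·(2M1+M2)/6=121/435
seg 2: a=-2, c=M2/2=36/145, d=(M3−M2)/(6·3)=-9/58, b=Δ2−h2·(2M2+M3)/6=2597/870
seg 3: a=5, c=M3/2=-333/290, d=(M4−M3)/(6·1)=-119/870, b=Δ3−h3·(2M3+M4)/6=124/435
seg 4: a=4, c=M4/2=-226/145, d=(M5−M4)/(6·2)=113/435, b=Δ4−h4·(2M4+M5)/6=-2107/870
t_q=3/2 → seg 0, τ=3/2; S=2+-2018/435·τ+0·τ²+713/1740·τ³=-16591/4640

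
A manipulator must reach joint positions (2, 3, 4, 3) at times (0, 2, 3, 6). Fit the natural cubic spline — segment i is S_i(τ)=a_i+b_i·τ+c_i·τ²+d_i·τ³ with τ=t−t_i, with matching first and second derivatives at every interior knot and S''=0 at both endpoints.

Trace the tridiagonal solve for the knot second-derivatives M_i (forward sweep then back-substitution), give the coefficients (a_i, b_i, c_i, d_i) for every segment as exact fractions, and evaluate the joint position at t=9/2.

  seg 0: a=2 b=77/282 c=0 d=8/141
  seg 1: a=3 b=269/282 c=16/47 d=-83/282
  seg 2: a=4 b=106/141 c=-51/94 d=17/282
S(9/2) = 3091/752

Δ: Δ0=1/2, Δ1=1, Δ2=-1/3
row 1: diag=6, rhs=3; c'=1/6, d'=1/2
row 2: denom=8−1·1/6=47/6; d'=(-8−1·1/2)/(47/6)=-51/47
back: M2=-51/47
back: M1=1/2−1/6·-51/47=32/47
M: M0=0, M1=32/47, M2=-51/47, M3=0
seg 0: a=2, c=M0/2=0, d=(M1−M0)/(6·2)=8/141, b=Δ0−h0·(2M0+M1)/6=77/282
seg 1: a=3, c=M1/2=16/47, d=(M2−M1)/(6·1)=-83/282, b=Δ1−h1·(2M1+M2)/6=269/282
seg 2: a=4, c=M2/2=-51/94, d=(M3−M2)/(6·3)=17/282, b=Δ2−h2·(2M2+M3)/6=106/141
t_q=9/2 → seg 2, τ=3/2; S=4+106/141·τ+-51/94·τ²+17/282·τ³=3091/752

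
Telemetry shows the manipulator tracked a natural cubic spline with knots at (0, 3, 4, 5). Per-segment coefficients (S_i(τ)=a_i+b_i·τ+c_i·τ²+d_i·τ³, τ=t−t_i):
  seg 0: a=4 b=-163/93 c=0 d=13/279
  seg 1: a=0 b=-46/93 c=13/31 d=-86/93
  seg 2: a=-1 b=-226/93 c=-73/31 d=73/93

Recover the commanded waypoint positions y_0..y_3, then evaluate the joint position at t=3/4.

y_0 = S_0(0) = a_0 = 4
y_1 = S_1(0) = a_1 = 0
y_2 = S_2(0) = a_2 = -1
y_3 = S_2(1) = -5
t_q=3/4 is in segment 0 (τ=3/4); S_0(τ)=5367/1984

y_0=4 y_1=0 y_2=-1 y_3=-5
S(3/4) = 5367/1984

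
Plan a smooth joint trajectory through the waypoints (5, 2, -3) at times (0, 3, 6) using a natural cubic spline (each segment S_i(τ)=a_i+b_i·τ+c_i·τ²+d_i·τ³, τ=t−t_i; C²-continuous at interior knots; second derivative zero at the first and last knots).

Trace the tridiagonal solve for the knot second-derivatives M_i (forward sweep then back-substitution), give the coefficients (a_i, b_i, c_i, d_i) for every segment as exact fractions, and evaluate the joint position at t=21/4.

  seg 0: a=5 b=-5/6 c=0 d=-1/54
  seg 1: a=2 b=-4/3 c=-1/6 d=1/54
S(21/4) = -209/128

Δ: Δ0=-1, Δ1=-5/3
row 1: diag=12, rhs=-4; c'=1/4, d'=-1/3
back: M1=-1/3
M: M0=0, M1=-1/3, M2=0
seg 0: a=5, c=M0/2=0, d=(M1−M0)/(6·3)=-1/54, b=Δ0−h0·(2M0+M1)/6=-5/6
seg 1: a=2, c=M1/2=-1/6, d=(M2−M1)/(6·3)=1/54, b=Δ1−h1·(2M1+M2)/6=-4/3
t_q=21/4 → seg 1, τ=9/4; S=2+-4/3·τ+-1/6·τ²+1/54·τ³=-209/128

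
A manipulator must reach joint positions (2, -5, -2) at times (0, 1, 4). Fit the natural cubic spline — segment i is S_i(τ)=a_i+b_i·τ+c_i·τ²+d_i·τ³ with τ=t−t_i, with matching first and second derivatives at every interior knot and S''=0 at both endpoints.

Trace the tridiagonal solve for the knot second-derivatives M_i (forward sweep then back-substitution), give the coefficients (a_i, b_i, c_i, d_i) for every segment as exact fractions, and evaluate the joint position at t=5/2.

  seg 0: a=2 b=-8 c=0 d=1
  seg 1: a=-5 b=-5 c=3 d=-1/3
S(5/2) = -55/8

Δ: Δ0=-7, Δ1=1
row 1: diag=8, rhs=48; c'=3/8, d'=6
back: M1=6
M: M0=0, M1=6, M2=0
seg 0: a=2, c=M0/2=0, d=(M1−M0)/(6·1)=1, b=Δ0−h0·(2M0+M1)/6=-8
seg 1: a=-5, c=M1/2=3, d=(M2−M1)/(6·3)=-1/3, b=Δ1−h1·(2M1+M2)/6=-5
t_q=5/2 → seg 1, τ=3/2; S=-5+-5·τ+3·τ²+-1/3·τ³=-55/8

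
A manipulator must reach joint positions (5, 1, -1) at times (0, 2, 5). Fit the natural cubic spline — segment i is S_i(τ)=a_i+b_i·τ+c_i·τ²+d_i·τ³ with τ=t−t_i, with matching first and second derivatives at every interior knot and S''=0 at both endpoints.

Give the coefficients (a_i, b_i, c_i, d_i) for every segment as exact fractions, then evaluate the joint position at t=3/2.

  seg 0: a=5 b=-34/15 c=0 d=1/15
  seg 1: a=1 b=-22/15 c=2/5 d=-2/45
S(3/2) = 73/40

Δ: Δ0=-2, Δ1=-2/3
row 1: diag=10, rhs=8; c'=3/10, d'=4/5
back: M1=4/5
M: M0=0, M1=4/5, M2=0
seg 0: a=5, c=M0/2=0, d=(M1−M0)/(6·2)=1/15, b=Δ0−h0·(2M0+M1)/6=-34/15
seg 1: a=1, c=M1/2=2/5, d=(M2−M1)/(6·3)=-2/45, b=Δ1−h1·(2M1+M2)/6=-22/15
t_q=3/2 → seg 0, τ=3/2; S=5+-34/15·τ+0·τ²+1/15·τ³=73/40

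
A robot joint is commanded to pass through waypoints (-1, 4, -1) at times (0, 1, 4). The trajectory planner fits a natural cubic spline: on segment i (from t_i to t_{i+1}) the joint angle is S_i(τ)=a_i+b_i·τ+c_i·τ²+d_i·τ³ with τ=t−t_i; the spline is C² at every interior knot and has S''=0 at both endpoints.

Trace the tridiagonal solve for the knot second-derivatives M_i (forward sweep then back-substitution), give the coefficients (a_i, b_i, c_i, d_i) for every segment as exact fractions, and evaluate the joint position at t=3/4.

  seg 0: a=-1 b=35/6 c=0 d=-5/6
  seg 1: a=4 b=10/3 c=-5/2 d=5/18
S(3/4) = 387/128

Δ: Δ0=5, Δ1=-5/3
row 1: diag=8, rhs=-40; c'=3/8, d'=-5
back: M1=-5
M: M0=0, M1=-5, M2=0
seg 0: a=-1, c=M0/2=0, d=(M1−M0)/(6·1)=-5/6, b=Δ0−h0·(2M0+M1)/6=35/6
seg 1: a=4, c=M1/2=-5/2, d=(M2−M1)/(6·3)=5/18, b=Δ1−h1·(2M1+M2)/6=10/3
t_q=3/4 → seg 0, τ=3/4; S=-1+35/6·τ+0·τ²+-5/6·τ³=387/128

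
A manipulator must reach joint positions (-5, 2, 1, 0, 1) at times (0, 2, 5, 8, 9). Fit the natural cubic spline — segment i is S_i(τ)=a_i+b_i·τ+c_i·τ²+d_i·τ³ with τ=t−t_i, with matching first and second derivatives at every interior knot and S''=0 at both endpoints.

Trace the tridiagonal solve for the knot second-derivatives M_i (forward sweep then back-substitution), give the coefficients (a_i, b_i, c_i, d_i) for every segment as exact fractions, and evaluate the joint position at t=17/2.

Δ: Δ0=7/2, Δ1=-1/3, Δ2=-1/3, Δ3=1
row 1: diag=10, rhs=-23; c'=3/10, d'=-23/10
row 2: denom=12−3·3/10=111/10; d'=(0−3·-23/10)/(111/10)=23/37
row 3: denom=8−3·10/37=266/37; d'=(8−3·23/37)/(266/37)=227/266
back: M3=227/266
back: M2=23/37−10/37·227/266=52/133
back: M1=-23/10−3/10·52/133=-643/266
M: M0=0, M1=-643/266, M2=52/133, M3=227/266, M4=0
seg 0: a=-5, c=M0/2=0, d=(M1−M0)/(6·2)=-643/3192, b=Δ0−h0·(2M0+M1)/6=1718/399
seg 1: a=2, c=M1/2=-643/532, d=(M2−M1)/(6·3)=83/532, b=Δ1−h1·(2M1+M2)/6=1507/798
seg 2: a=1, c=M2/2=26/133, d=(M3−M2)/(6·3)=41/1596, b=Δ2−h2·(2M2+M3)/6=-1837/1596
seg 3: a=0, c=M3/2=227/532, d=(M4−M3)/(6·1)=-227/1596, b=Δ3−h3·(2M3+M4)/6=571/798
t_q=17/2 → seg 3, τ=1/2; S=0+571/798·τ+227/532·τ²+-227/1596·τ³=1901/4256

  seg 0: a=-5 b=1718/399 c=0 d=-643/3192
  seg 1: a=2 b=1507/798 c=-643/532 d=83/532
  seg 2: a=1 b=-1837/1596 c=26/133 d=41/1596
  seg 3: a=0 b=571/798 c=227/532 d=-227/1596
S(17/2) = 1901/4256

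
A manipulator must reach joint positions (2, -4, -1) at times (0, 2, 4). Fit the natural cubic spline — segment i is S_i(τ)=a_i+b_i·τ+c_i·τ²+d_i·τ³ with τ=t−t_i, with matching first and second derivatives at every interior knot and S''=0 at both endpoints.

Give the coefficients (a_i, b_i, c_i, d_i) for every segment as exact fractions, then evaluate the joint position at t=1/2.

Δ: Δ0=-3, Δ1=3/2
row 1: diag=8, rhs=27; c'=1/4, d'=27/8
back: M1=27/8
M: M0=0, M1=27/8, M2=0
seg 0: a=2, c=M0/2=0, d=(M1−M0)/(6·2)=9/32, b=Δ0−h0·(2M0+M1)/6=-33/8
seg 1: a=-4, c=M1/2=27/16, d=(M2−M1)/(6·2)=-9/32, b=Δ1−h1·(2M1+M2)/6=-3/4
t_q=1/2 → seg 0, τ=1/2; S=2+-33/8·τ+0·τ²+9/32·τ³=-7/256

  seg 0: a=2 b=-33/8 c=0 d=9/32
  seg 1: a=-4 b=-3/4 c=27/16 d=-9/32
S(1/2) = -7/256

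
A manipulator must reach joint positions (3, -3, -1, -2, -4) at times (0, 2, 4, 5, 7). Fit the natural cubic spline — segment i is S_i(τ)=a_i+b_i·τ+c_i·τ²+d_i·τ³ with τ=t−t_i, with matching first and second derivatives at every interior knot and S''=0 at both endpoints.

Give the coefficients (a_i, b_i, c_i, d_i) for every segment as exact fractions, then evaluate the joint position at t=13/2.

Δ: Δ0=-3, Δ1=1, Δ2=-1, Δ3=-1
row 1: diag=8, rhs=24; c'=1/4, d'=3
row 2: denom=6−2·1/4=11/2; d'=(-12−2·3)/(11/2)=-36/11
row 3: denom=6−1·2/11=64/11; d'=(0−1·-36/11)/(64/11)=9/16
back: M3=9/16
back: M2=-36/11−2/11·9/16=-27/8
back: M1=3−1/4·-27/8=123/32
M: M0=0, M1=123/32, M2=-27/8, M3=9/16, M4=0
seg 0: a=3, c=M0/2=0, d=(M1−M0)/(6·2)=41/128, b=Δ0−h0·(2M0+M1)/6=-137/32
seg 1: a=-3, c=M1/2=123/64, d=(M2−M1)/(6·2)=-77/128, b=Δ1−h1·(2M1+M2)/6=-7/16
seg 2: a=-1, c=M2/2=-27/16, d=(M3−M2)/(6·1)=21/32, b=Δ2−h2·(2M2+M3)/6=1/32
seg 3: a=-2, c=M3/2=9/32, d=(M4−M3)/(6·2)=-3/64, b=Δ3−h3·(2M3+M4)/6=-11/8
t_q=13/2 → seg 3, τ=3/2; S=-2+-11/8·τ+9/32·τ²+-3/64·τ³=-1837/512

  seg 0: a=3 b=-137/32 c=0 d=41/128
  seg 1: a=-3 b=-7/16 c=123/64 d=-77/128
  seg 2: a=-1 b=1/32 c=-27/16 d=21/32
  seg 3: a=-2 b=-11/8 c=9/32 d=-3/64
S(13/2) = -1837/512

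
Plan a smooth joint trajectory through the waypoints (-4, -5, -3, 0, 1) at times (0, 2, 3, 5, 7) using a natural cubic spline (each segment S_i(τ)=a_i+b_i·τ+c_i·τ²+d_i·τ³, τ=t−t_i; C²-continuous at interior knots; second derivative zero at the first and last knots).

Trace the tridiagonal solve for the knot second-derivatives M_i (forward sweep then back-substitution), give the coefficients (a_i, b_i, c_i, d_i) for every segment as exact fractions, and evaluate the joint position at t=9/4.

Δ: Δ0=-1/2, Δ1=2, Δ2=3/2, Δ3=1/2
row 1: diag=6, rhs=15; c'=1/6, d'=5/2
row 2: denom=6−1·1/6=35/6; d'=(-3−1·5/2)/(35/6)=-33/35
row 3: denom=8−2·12/35=256/35; d'=(-6−2·-33/35)/(256/35)=-9/16
back: M3=-9/16
back: M2=-33/35−12/35·-9/16=-3/4
back: M1=5/2−1/6·-3/4=21/8
M: M0=0, M1=21/8, M2=-3/4, M3=-9/16, M4=0
seg 0: a=-4, c=M0/2=0, d=(M1−M0)/(6·2)=7/32, b=Δ0−h0·(2M0+M1)/6=-11/8
seg 1: a=-5, c=M1/2=21/16, d=(M2−M1)/(6·1)=-9/16, b=Δ1−h1·(2M1+M2)/6=5/4
seg 2: a=-3, c=M2/2=-3/8, d=(M3−M2)/(6·2)=1/64, b=Δ2−h2·(2M2+M3)/6=35/16
seg 3: a=0, c=M3/2=-9/32, d=(M4−M3)/(6·2)=3/64, b=Δ3−h3·(2M3+M4)/6=7/8
t_q=9/4 → seg 1, τ=1/4; S=-5+5/4·τ+21/16·τ²+-9/16·τ³=-4725/1024

  seg 0: a=-4 b=-11/8 c=0 d=7/32
  seg 1: a=-5 b=5/4 c=21/16 d=-9/16
  seg 2: a=-3 b=35/16 c=-3/8 d=1/64
  seg 3: a=0 b=7/8 c=-9/32 d=3/64
S(9/4) = -4725/1024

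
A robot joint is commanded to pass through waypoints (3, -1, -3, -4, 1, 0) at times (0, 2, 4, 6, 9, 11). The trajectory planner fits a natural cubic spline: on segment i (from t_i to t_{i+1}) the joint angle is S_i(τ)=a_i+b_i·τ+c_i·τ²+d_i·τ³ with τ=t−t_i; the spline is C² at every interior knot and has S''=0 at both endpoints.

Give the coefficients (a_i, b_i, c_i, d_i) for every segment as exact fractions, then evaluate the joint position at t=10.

  seg 0: a=3 b=-17549/7710 c=0 d=2129/30840
  seg 1: a=-1 b=-5581/3855 c=2129/5140 d=-587/6168
  seg 2: a=-3 b=-7193/7710 c=-403/2570 d=1439/7710
  seg 3: a=-4 b=5239/7710 c=495/514 d=-2444/11565
  seg 4: a=1 b=5797/7710 c=-2413/2570 d=2413/15420
S(10) = 4983/5140

Δ: Δ0=-2, Δ1=-1, Δ2=-1/2, Δ3=5/3, Δ4=-1/2
row 1: diag=8, rhs=6; c'=1/4, d'=3/4
row 2: denom=8−2·1/4=15/2; d'=(3−2·3/4)/(15/2)=1/5
row 3: denom=10−2·4/15=142/15; d'=(13−2·1/5)/(142/15)=189/142
row 4: denom=10−3·45/142=1285/142; d'=(-13−3·189/142)/(1285/142)=-2413/1285
back: M4=-2413/1285
back: M3=189/142−45/142·-2413/1285=495/257
back: M2=1/5−4/15·495/257=-403/1285
back: M1=3/4−1/4·-403/1285=2129/2570
M: M0=0, M1=2129/2570, M2=-403/1285, M3=495/257, M4=-2413/1285, M5=0
seg 0: a=3, c=M0/2=0, d=(M1−M0)/(6·2)=2129/30840, b=Δ0−h0·(2M0+M1)/6=-17549/7710
seg 1: a=-1, c=M1/2=2129/5140, d=(M2−M1)/(6·2)=-587/6168, b=Δ1−h1·(2M1+M2)/6=-5581/3855
seg 2: a=-3, c=M2/2=-403/2570, d=(M3−M2)/(6·2)=1439/7710, b=Δ2−h2·(2M2+M3)/6=-7193/7710
seg 3: a=-4, c=M3/2=495/514, d=(M4−M3)/(6·3)=-2444/11565, b=Δ3−h3·(2M3+M4)/6=5239/7710
seg 4: a=1, c=M4/2=-2413/2570, d=(M5−M4)/(6·2)=2413/15420, b=Δ4−h4·(2M4+M5)/6=5797/7710
t_q=10 → seg 4, τ=1; S=1+5797/7710·τ+-2413/2570·τ²+2413/15420·τ³=4983/5140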